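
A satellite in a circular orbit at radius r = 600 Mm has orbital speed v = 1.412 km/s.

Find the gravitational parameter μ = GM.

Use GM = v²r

Convert to SI: r = 600 Mm = 6e+08 m; v = 1.412 km/s = 1412 m/s.
For a circular orbit v² = GM/r, so GM = v² · r.
GM = (1412)² · 6e+08 m³/s² ≈ 1.196e+15 m³/s² = 1.196 × 10^15 m³/s².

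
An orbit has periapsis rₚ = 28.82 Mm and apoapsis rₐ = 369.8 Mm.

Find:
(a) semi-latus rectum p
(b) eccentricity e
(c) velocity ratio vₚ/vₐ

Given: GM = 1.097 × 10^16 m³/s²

Convert to SI: rₚ = 28.82 Mm = 2.882e+07 m; rₐ = 369.8 Mm = 3.698e+08 m.
(a) From a = (rₚ + rₐ)/2 = 1.9931e+08 m and e = (rₐ − rₚ)/(rₐ + rₚ) = 0.855401, p = a(1 − e²) = 1.9931e+08 · (1 − (0.855401)²) ≈ 5.347e+07 m
(b) e = (rₐ − rₚ)/(rₐ + rₚ) = (3.698e+08 − 2.882e+07)/(3.698e+08 + 2.882e+07) ≈ 0.8554
(c) Conservation of angular momentum (rₚvₚ = rₐvₐ) gives vₚ/vₐ = rₐ/rₚ = 3.698e+08/2.882e+07 ≈ 12.83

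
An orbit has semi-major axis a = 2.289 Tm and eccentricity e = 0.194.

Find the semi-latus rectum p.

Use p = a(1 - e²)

Convert to SI: a = 2.289 Tm = 2.289e+12 m.
p = a (1 − e²).
p = 2.289e+12 · (1 − (0.194)²) = 2.289e+12 · 0.962364 ≈ 2.203e+12 m = 2.203 Tm.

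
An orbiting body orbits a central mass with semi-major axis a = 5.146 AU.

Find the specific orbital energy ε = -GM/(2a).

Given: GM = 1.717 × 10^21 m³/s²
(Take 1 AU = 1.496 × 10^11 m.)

Convert to SI: a = 5.146 AU = 7.69842e+11 m.
ε = −GM / (2a).
ε = −1.717e+21 / (2 · 7.69842e+11) J/kg ≈ -1.115e+09 J/kg = -1.115 GJ/kg.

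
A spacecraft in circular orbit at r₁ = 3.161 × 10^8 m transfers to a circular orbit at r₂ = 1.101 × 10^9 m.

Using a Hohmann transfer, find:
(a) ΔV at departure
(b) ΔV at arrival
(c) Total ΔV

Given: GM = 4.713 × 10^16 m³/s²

Transfer semi-major axis: a_t = (r₁ + r₂)/2 = (3.161e+08 + 1.101e+09)/2 = 7.0855e+08 m.
Circular speeds: v₁ = √(GM/r₁) = 12210.6 m/s, v₂ = √(GM/r₂) = 6542.67 m/s.
Transfer speeds (vis-viva v² = GM(2/r − 1/a_t)): v₁ᵗ = 15221.1 m/s, v₂ᵗ = 4370.01 m/s.
(a) ΔV₁ = |v₁ᵗ − v₁| ≈ 3010 m/s = 3.01 km/s.
(b) ΔV₂ = |v₂ − v₂ᵗ| ≈ 2173 m/s = 2.173 km/s.
(c) ΔV_total = ΔV₁ + ΔV₂ ≈ 5183 m/s = 5.183 km/s.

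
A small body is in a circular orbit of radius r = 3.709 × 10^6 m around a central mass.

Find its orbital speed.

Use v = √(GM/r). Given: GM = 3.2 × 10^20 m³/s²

For a circular orbit, gravity supplies the centripetal force, so v = √(GM / r).
v = √(3.2e+20 / 3.709e+06) m/s ≈ 9.289e+06 m/s = 9289 km/s.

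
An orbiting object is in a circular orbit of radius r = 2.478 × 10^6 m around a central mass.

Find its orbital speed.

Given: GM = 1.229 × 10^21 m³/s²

For a circular orbit, gravity supplies the centripetal force, so v = √(GM / r).
v = √(1.229e+21 / 2.478e+06) m/s ≈ 2.227e+07 m/s = 2.227e+04 km/s.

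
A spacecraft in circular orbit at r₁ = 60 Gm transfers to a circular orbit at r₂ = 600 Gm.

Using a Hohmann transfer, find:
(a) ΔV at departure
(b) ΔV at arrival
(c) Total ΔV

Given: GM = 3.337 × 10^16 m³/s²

Convert to SI: r₁ = 60 Gm = 6e+10 m; r₂ = 600 Gm = 6e+11 m.
Transfer semi-major axis: a_t = (r₁ + r₂)/2 = (6e+10 + 6e+11)/2 = 3.3e+11 m.
Circular speeds: v₁ = √(GM/r₁) = 745.766 m/s, v₂ = √(GM/r₂) = 235.832 m/s.
Transfer speeds (vis-viva v² = GM(2/r − 1/a_t)): v₁ᵗ = 1005.59 m/s, v₂ᵗ = 100.559 m/s.
(a) ΔV₁ = |v₁ᵗ − v₁| ≈ 259.8 m/s = 259.8 m/s.
(b) ΔV₂ = |v₂ − v₂ᵗ| ≈ 135.3 m/s = 135.3 m/s.
(c) ΔV_total = ΔV₁ + ΔV₂ ≈ 395.1 m/s = 395.1 m/s.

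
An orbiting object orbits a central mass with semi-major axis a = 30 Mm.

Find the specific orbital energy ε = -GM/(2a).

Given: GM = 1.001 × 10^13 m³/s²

Convert to SI: a = 30 Mm = 3e+07 m.
ε = −GM / (2a).
ε = −1.001e+13 / (2 · 3e+07) J/kg ≈ -1.668e+05 J/kg = -166.8 kJ/kg.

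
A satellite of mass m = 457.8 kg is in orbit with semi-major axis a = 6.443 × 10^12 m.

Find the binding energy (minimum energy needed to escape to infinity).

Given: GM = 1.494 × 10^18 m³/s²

Total orbital energy is E = −GMm/(2a); binding energy is E_bind = −E = GMm/(2a).
E_bind = 1.494e+18 · 457.8 / (2 · 6.443e+12) J ≈ 5.308e+07 J = 53.08 MJ.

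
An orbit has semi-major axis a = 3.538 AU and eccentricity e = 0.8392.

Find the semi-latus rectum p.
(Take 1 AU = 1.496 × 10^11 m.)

Convert to SI: a = 3.538 AU = 5.29285e+11 m.
p = a (1 − e²).
p = 5.29285e+11 · (1 − (0.8392)²) = 5.29285e+11 · 0.295743 ≈ 1.565e+11 m = 1.046 AU.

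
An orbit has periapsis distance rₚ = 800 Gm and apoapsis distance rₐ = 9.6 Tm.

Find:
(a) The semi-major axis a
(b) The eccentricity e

Convert to SI: rₚ = 800 Gm = 8e+11 m; rₐ = 9.6 Tm = 9.6e+12 m.
(a) a = (rₚ + rₐ) / 2 = (8e+11 + 9.6e+12) / 2 ≈ 5.2e+12 m = 5.2 Tm.
(b) e = (rₐ − rₚ) / (rₐ + rₚ) = (9.6e+12 − 8e+11) / (9.6e+12 + 8e+11) ≈ 0.8462.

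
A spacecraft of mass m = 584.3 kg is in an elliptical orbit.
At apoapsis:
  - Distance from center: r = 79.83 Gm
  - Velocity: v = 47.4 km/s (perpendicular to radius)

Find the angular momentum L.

Convert to SI: r = 79.83 Gm = 7.983e+10 m; v = 47.4 km/s = 47400 m/s.
Since v is perpendicular to r, L = m · v · r.
L = 584.3 · 47400 · 7.983e+10 kg·m²/s ≈ 2.211e+18 kg·m²/s.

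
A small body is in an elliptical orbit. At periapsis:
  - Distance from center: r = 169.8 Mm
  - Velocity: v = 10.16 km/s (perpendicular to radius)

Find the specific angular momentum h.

Convert to SI: r = 169.8 Mm = 1.698e+08 m; v = 10.16 km/s = 10160 m/s.
With v perpendicular to r, h = r · v.
h = 1.698e+08 · 10160 m²/s ≈ 1.725e+12 m²/s.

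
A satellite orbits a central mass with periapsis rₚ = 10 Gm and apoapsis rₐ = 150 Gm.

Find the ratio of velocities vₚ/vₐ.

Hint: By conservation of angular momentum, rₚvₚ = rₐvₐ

Convert to SI: rₚ = 10 Gm = 1e+10 m; rₐ = 150 Gm = 1.5e+11 m.
Conservation of angular momentum gives rₚvₚ = rₐvₐ, so vₚ/vₐ = rₐ/rₚ.
vₚ/vₐ = 1.5e+11 / 1e+10 ≈ 15.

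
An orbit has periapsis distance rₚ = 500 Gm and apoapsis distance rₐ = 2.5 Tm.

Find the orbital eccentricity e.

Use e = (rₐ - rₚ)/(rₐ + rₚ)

Convert to SI: rₚ = 500 Gm = 5e+11 m; rₐ = 2.5 Tm = 2.5e+12 m.
e = (rₐ − rₚ) / (rₐ + rₚ).
e = (2.5e+12 − 5e+11) / (2.5e+12 + 5e+11) = 2e+12 / 3e+12 ≈ 0.6667.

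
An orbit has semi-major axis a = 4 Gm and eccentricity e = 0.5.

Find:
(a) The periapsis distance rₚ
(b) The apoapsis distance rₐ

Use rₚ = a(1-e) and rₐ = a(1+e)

Convert to SI: a = 4 Gm = 4e+09 m.
(a) rₚ = a(1 − e) = 4e+09 · (1 − 0.5) = 4e+09 · 0.5 ≈ 2e+09 m = 2 Gm.
(b) rₐ = a(1 + e) = 4e+09 · (1 + 0.5) = 4e+09 · 1.5 ≈ 6e+09 m = 6 Gm.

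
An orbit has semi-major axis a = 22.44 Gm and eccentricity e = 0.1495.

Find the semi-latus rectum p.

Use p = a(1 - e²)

Convert to SI: a = 22.44 Gm = 2.244e+10 m.
p = a (1 − e²).
p = 2.244e+10 · (1 − (0.1495)²) = 2.244e+10 · 0.97765 ≈ 2.194e+10 m = 21.94 Gm.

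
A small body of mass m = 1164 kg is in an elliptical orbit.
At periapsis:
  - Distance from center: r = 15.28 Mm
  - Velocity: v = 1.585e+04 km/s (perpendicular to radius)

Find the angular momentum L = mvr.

Convert to SI: r = 15.28 Mm = 1.528e+07 m; v = 1.585e+04 km/s = 1.585e+07 m/s.
Since v is perpendicular to r, L = m · v · r.
L = 1164 · 1.585e+07 · 1.528e+07 kg·m²/s ≈ 2.819e+17 kg·m²/s.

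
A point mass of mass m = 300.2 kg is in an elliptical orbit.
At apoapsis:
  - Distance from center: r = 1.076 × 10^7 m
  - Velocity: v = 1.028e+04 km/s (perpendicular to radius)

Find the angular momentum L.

Convert to SI: v = 1.028e+04 km/s = 1.028e+07 m/s.
Since v is perpendicular to r, L = m · v · r.
L = 300.2 · 1.028e+07 · 1.076e+07 kg·m²/s ≈ 3.321e+16 kg·m²/s.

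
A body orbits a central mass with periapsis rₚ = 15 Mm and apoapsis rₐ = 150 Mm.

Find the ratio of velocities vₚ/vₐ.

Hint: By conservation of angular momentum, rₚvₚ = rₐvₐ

Convert to SI: rₚ = 15 Mm = 1.5e+07 m; rₐ = 150 Mm = 1.5e+08 m.
Conservation of angular momentum gives rₚvₚ = rₐvₐ, so vₚ/vₐ = rₐ/rₚ.
vₚ/vₐ = 1.5e+08 / 1.5e+07 ≈ 10.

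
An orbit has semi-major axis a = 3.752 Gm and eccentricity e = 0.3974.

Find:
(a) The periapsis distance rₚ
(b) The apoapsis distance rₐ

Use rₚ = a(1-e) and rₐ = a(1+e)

Convert to SI: a = 3.752 Gm = 3.752e+09 m.
(a) rₚ = a(1 − e) = 3.752e+09 · (1 − 0.3974) = 3.752e+09 · 0.6026 ≈ 2.261e+09 m = 2.261 Gm.
(b) rₐ = a(1 + e) = 3.752e+09 · (1 + 0.3974) = 3.752e+09 · 1.3974 ≈ 5.243e+09 m = 5.243 Gm.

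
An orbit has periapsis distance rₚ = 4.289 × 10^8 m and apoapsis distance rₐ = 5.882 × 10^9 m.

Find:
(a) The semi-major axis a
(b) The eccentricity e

(a) a = (rₚ + rₐ) / 2 = (4.289e+08 + 5.882e+09) / 2 ≈ 3.155e+09 m = 3.155 × 10^9 m.
(b) e = (rₐ − rₚ) / (rₐ + rₚ) = (5.882e+09 − 4.289e+08) / (5.882e+09 + 4.289e+08) ≈ 0.8641.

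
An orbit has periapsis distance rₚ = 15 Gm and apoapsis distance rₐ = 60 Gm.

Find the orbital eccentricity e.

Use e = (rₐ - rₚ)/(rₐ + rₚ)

Convert to SI: rₚ = 15 Gm = 1.5e+10 m; rₐ = 60 Gm = 6e+10 m.
e = (rₐ − rₚ) / (rₐ + rₚ).
e = (6e+10 − 1.5e+10) / (6e+10 + 1.5e+10) = 4.5e+10 / 7.5e+10 ≈ 0.6.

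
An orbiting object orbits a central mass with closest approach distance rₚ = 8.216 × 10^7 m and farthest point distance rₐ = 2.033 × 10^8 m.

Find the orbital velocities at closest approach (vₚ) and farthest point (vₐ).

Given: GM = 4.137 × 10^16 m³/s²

Use the vis-viva equation v² = GM(2/r − 1/a) with a = (rₚ + rₐ)/2 = (8.216e+07 + 2.033e+08)/2 = 1.4273e+08 m.
vₚ = √(GM · (2/rₚ − 1/a)) = √(4.137e+16 · (2/8.216e+07 − 1/1.4273e+08)) m/s ≈ 2.678e+04 m/s = 26.78 km/s.
vₐ = √(GM · (2/rₐ − 1/a)) = √(4.137e+16 · (2/2.033e+08 − 1/1.4273e+08)) m/s ≈ 1.082e+04 m/s = 10.82 km/s.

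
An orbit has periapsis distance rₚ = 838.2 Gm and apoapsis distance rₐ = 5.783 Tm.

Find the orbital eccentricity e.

Convert to SI: rₚ = 838.2 Gm = 8.382e+11 m; rₐ = 5.783 Tm = 5.783e+12 m.
e = (rₐ − rₚ) / (rₐ + rₚ).
e = (5.783e+12 − 8.382e+11) / (5.783e+12 + 8.382e+11) = 4.9448e+12 / 6.6212e+12 ≈ 0.7468.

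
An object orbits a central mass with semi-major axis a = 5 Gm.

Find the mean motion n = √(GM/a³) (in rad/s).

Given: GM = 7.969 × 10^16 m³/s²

Convert to SI: a = 5 Gm = 5e+09 m.
n = √(GM / a³).
n = √(7.969e+16 / (5e+09)³) rad/s ≈ 7.984e-07 rad/s.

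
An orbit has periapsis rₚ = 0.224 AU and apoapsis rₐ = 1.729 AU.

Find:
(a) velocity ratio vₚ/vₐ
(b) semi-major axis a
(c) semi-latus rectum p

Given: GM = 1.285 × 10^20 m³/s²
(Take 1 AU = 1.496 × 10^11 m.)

Convert to SI: rₚ = 0.224 AU = 3.35104e+10 m; rₐ = 1.729 AU = 2.58658e+11 m.
(a) Conservation of angular momentum (rₚvₚ = rₐvₐ) gives vₚ/vₐ = rₐ/rₚ = 2.58658e+11/3.35104e+10 ≈ 7.719
(b) a = (rₚ + rₐ)/2 = (3.35104e+10 + 2.58658e+11)/2 ≈ 1.461e+11 m
(c) From a = (rₚ + rₐ)/2 = 1.46084e+11 m and e = (rₐ − rₚ)/(rₐ + rₚ) = 0.770609, p = a(1 − e²) = 1.46084e+11 · (1 − (0.770609)²) ≈ 5.933e+10 m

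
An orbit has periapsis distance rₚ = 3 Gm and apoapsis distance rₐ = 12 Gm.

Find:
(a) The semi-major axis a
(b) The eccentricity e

Convert to SI: rₚ = 3 Gm = 3e+09 m; rₐ = 12 Gm = 1.2e+10 m.
(a) a = (rₚ + rₐ) / 2 = (3e+09 + 1.2e+10) / 2 ≈ 7.5e+09 m = 7.5 Gm.
(b) e = (rₐ − rₚ) / (rₐ + rₚ) = (1.2e+10 − 3e+09) / (1.2e+10 + 3e+09) ≈ 0.6.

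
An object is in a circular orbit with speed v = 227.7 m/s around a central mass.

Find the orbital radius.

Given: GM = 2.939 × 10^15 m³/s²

For a circular orbit, v² = GM / r, so r = GM / v².
r = 2.939e+15 / (227.7)² m ≈ 5.669e+10 m = 56.69 Gm.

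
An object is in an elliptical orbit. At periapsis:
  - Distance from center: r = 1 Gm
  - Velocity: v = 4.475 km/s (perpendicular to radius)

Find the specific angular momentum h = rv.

Convert to SI: r = 1 Gm = 1e+09 m; v = 4.475 km/s = 4475 m/s.
With v perpendicular to r, h = r · v.
h = 1e+09 · 4475 m²/s ≈ 4.475e+12 m²/s.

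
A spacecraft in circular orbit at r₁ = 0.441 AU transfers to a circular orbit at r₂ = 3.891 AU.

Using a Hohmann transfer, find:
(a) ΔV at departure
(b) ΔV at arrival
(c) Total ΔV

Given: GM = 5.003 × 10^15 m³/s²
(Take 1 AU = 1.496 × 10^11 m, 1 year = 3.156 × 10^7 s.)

Convert to SI: r₁ = 0.441 AU = 6.59736e+10 m; r₂ = 3.891 AU = 5.82094e+11 m.
Transfer semi-major axis: a_t = (r₁ + r₂)/2 = (6.59736e+10 + 5.82094e+11)/2 = 3.24034e+11 m.
Circular speeds: v₁ = √(GM/r₁) = 275.379 m/s, v₂ = √(GM/r₂) = 92.7083 m/s.
Transfer speeds (vis-viva v² = GM(2/r − 1/a_t)): v₁ᵗ = 369.089 m/s, v₂ᵗ = 41.832 m/s.
(a) ΔV₁ = |v₁ᵗ − v₁| ≈ 93.71 m/s = 0.01977 AU/year.
(b) ΔV₂ = |v₂ − v₂ᵗ| ≈ 50.88 m/s = 0.01073 AU/year.
(c) ΔV_total = ΔV₁ + ΔV₂ ≈ 144.6 m/s = 0.0305 AU/year.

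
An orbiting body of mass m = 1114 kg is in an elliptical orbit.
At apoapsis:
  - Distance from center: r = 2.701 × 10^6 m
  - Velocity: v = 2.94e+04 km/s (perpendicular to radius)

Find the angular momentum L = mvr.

Convert to SI: v = 2.94e+04 km/s = 2.94e+07 m/s.
Since v is perpendicular to r, L = m · v · r.
L = 1114 · 2.94e+07 · 2.701e+06 kg·m²/s ≈ 8.846e+16 kg·m²/s.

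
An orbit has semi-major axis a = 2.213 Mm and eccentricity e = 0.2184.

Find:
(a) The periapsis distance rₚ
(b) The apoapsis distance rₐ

Convert to SI: a = 2.213 Mm = 2.213e+06 m.
(a) rₚ = a(1 − e) = 2.213e+06 · (1 − 0.2184) = 2.213e+06 · 0.7816 ≈ 1.73e+06 m = 1.73 Mm.
(b) rₐ = a(1 + e) = 2.213e+06 · (1 + 0.2184) = 2.213e+06 · 1.2184 ≈ 2.696e+06 m = 2.696 Mm.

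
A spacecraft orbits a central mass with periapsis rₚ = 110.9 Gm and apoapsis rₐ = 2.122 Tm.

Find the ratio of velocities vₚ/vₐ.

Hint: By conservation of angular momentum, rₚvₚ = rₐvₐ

Convert to SI: rₚ = 110.9 Gm = 1.109e+11 m; rₐ = 2.122 Tm = 2.122e+12 m.
Conservation of angular momentum gives rₚvₚ = rₐvₐ, so vₚ/vₐ = rₐ/rₚ.
vₚ/vₐ = 2.122e+12 / 1.109e+11 ≈ 19.13.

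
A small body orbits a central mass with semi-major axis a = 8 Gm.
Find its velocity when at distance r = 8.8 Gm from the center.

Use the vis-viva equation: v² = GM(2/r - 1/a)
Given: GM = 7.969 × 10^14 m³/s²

Convert to SI: a = 8 Gm = 8e+09 m; r = 8.8 Gm = 8.8e+09 m.
Vis-viva: v = √(GM · (2/r − 1/a)).
2/r − 1/a = 2/8.8e+09 − 1/8e+09 = 1.02273e-10 m⁻¹.
v = √(7.969e+14 · 1.02273e-10) m/s ≈ 285.5 m/s = 285.5 m/s.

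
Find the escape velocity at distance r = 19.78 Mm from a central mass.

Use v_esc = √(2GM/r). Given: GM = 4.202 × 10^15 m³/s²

Convert to SI: r = 19.78 Mm = 1.978e+07 m.
Escape velocity comes from setting total energy to zero: ½v² − GM/r = 0 ⇒ v_esc = √(2GM / r).
v_esc = √(2 · 4.202e+15 / 1.978e+07) m/s ≈ 2.061e+04 m/s = 20.61 km/s.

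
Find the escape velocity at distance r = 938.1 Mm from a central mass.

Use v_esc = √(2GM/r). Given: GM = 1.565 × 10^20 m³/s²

Convert to SI: r = 938.1 Mm = 9.381e+08 m.
Escape velocity comes from setting total energy to zero: ½v² − GM/r = 0 ⇒ v_esc = √(2GM / r).
v_esc = √(2 · 1.565e+20 / 9.381e+08) m/s ≈ 5.776e+05 m/s = 577.6 km/s.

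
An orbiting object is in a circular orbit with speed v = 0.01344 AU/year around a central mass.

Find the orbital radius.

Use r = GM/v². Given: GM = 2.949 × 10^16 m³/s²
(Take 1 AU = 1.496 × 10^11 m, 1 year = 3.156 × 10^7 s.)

Convert to SI: v = 0.01344 AU/year = 63.708 m/s.
For a circular orbit, v² = GM / r, so r = GM / v².
r = 2.949e+16 / (63.708)² m ≈ 7.266e+12 m = 48.57 AU.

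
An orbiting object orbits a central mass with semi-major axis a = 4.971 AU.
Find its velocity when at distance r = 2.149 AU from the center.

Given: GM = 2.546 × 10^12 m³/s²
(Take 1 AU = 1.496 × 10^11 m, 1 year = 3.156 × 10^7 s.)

Convert to SI: a = 4.971 AU = 7.43662e+11 m; r = 2.149 AU = 3.2149e+11 m.
Vis-viva: v = √(GM · (2/r − 1/a)).
2/r − 1/a = 2/3.2149e+11 − 1/7.43662e+11 = 4.87633e-12 m⁻¹.
v = √(2.546e+12 · 4.87633e-12) m/s ≈ 3.524 m/s = 0.0007433 AU/year.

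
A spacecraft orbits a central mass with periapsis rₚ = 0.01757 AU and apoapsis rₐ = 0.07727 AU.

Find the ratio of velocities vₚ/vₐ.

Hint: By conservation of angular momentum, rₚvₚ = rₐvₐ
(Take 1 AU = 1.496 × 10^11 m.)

Convert to SI: rₚ = 0.01757 AU = 2.62847e+09 m; rₐ = 0.07727 AU = 1.15596e+10 m.
Conservation of angular momentum gives rₚvₚ = rₐvₐ, so vₚ/vₐ = rₐ/rₚ.
vₚ/vₐ = 1.15596e+10 / 2.62847e+09 ≈ 4.398.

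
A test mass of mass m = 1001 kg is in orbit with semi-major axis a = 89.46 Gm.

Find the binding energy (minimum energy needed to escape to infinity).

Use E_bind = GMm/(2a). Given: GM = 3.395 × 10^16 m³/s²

Convert to SI: a = 89.46 Gm = 8.946e+10 m.
Total orbital energy is E = −GMm/(2a); binding energy is E_bind = −E = GMm/(2a).
E_bind = 3.395e+16 · 1001 / (2 · 8.946e+10) J ≈ 1.899e+08 J = 189.9 MJ.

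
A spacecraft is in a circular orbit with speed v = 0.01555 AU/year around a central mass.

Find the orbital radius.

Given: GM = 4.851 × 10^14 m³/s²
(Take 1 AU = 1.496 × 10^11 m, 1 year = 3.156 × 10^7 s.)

Convert to SI: v = 0.01555 AU/year = 73.7098 m/s.
For a circular orbit, v² = GM / r, so r = GM / v².
r = 4.851e+14 / (73.7098)² m ≈ 8.929e+10 m = 0.5968 AU.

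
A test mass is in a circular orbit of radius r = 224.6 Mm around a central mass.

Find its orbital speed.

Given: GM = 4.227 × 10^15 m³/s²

Convert to SI: r = 224.6 Mm = 2.246e+08 m.
For a circular orbit, gravity supplies the centripetal force, so v = √(GM / r).
v = √(4.227e+15 / 2.246e+08) m/s ≈ 4338 m/s = 4.338 km/s.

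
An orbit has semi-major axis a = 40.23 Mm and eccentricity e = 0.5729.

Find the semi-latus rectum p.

Convert to SI: a = 40.23 Mm = 4.023e+07 m.
p = a (1 − e²).
p = 4.023e+07 · (1 − (0.5729)²) = 4.023e+07 · 0.671786 ≈ 2.703e+07 m = 27.03 Mm.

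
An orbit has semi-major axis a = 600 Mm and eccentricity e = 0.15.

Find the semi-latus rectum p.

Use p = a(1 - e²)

Convert to SI: a = 600 Mm = 6e+08 m.
p = a (1 − e²).
p = 6e+08 · (1 − (0.15)²) = 6e+08 · 0.9775 ≈ 5.865e+08 m = 586.5 Mm.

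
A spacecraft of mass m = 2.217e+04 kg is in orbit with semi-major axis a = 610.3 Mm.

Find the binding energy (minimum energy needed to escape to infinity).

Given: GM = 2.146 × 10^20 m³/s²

Convert to SI: a = 610.3 Mm = 6.103e+08 m.
Total orbital energy is E = −GMm/(2a); binding energy is E_bind = −E = GMm/(2a).
E_bind = 2.146e+20 · 2.217e+04 / (2 · 6.103e+08) J ≈ 3.898e+15 J = 3.898 PJ.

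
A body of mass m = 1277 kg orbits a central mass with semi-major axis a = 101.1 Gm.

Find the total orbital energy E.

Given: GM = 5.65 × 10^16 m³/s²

Convert to SI: a = 101.1 Gm = 1.011e+11 m.
E = −GMm / (2a).
E = −5.65e+16 · 1277 / (2 · 1.011e+11) J ≈ -3.568e+08 J = -356.8 MJ.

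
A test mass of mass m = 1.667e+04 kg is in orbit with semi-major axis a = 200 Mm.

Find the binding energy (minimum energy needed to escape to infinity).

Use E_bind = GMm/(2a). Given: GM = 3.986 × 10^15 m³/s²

Convert to SI: a = 200 Mm = 2e+08 m.
Total orbital energy is E = −GMm/(2a); binding energy is E_bind = −E = GMm/(2a).
E_bind = 3.986e+15 · 1.667e+04 / (2 · 2e+08) J ≈ 1.661e+11 J = 166.1 GJ.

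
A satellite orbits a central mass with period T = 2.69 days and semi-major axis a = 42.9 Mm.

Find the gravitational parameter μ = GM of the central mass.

Convert to SI: T = 2.69 days = 232416 s; a = 42.9 Mm = 4.29e+07 m.
GM = 4π² · a³ / T².
GM = 4π² · (4.29e+07)³ / (232416)² m³/s² ≈ 5.77e+13 m³/s² = 5.77 × 10^13 m³/s².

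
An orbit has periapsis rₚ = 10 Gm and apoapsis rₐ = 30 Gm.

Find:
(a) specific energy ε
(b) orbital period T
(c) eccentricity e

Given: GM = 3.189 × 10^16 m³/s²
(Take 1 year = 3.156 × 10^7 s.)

Convert to SI: rₚ = 10 Gm = 1e+10 m; rₐ = 30 Gm = 3e+10 m.
(a) With a = (rₚ + rₐ)/2 = 2e+10 m, ε = −GM/(2a) = −3.189e+16/(2 · 2e+10) J/kg ≈ -7.972e+05 J/kg
(b) With a = (rₚ + rₐ)/2 = 2e+10 m, T = 2π √(a³/GM) = 2π √((2e+10)³/3.189e+16) s ≈ 9.952e+07 s
(c) e = (rₐ − rₚ)/(rₐ + rₚ) = (3e+10 − 1e+10)/(3e+10 + 1e+10) ≈ 0.5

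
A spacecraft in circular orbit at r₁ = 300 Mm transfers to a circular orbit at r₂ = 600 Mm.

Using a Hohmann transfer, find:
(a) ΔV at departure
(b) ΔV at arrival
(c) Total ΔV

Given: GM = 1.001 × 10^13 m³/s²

Convert to SI: r₁ = 300 Mm = 3e+08 m; r₂ = 600 Mm = 6e+08 m.
Transfer semi-major axis: a_t = (r₁ + r₂)/2 = (3e+08 + 6e+08)/2 = 4.5e+08 m.
Circular speeds: v₁ = √(GM/r₁) = 182.665 m/s, v₂ = √(GM/r₂) = 129.164 m/s.
Transfer speeds (vis-viva v² = GM(2/r − 1/a_t)): v₁ᵗ = 210.924 m/s, v₂ᵗ = 105.462 m/s.
(a) ΔV₁ = |v₁ᵗ − v₁| ≈ 28.26 m/s = 28.26 m/s.
(b) ΔV₂ = |v₂ − v₂ᵗ| ≈ 23.7 m/s = 23.7 m/s.
(c) ΔV_total = ΔV₁ + ΔV₂ ≈ 51.96 m/s = 51.96 m/s.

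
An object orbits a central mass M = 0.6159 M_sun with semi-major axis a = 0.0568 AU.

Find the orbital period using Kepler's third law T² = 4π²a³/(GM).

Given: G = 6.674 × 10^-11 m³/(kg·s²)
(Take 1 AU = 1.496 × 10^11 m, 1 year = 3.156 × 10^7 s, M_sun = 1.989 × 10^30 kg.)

Convert to SI: a = 0.0568 AU = 8.49728e+09 m; M = 0.6159 M_sun = 1.22503e+30 kg.
GM = G · M = 6.674e-11 · 1.22503e+30 = 8.17582e+19 m³/s².
Kepler's third law: T = 2π √(a³ / GM).
Substituting a = 8.49728e+09 m and GM = 8.17582e+19 m³/s²:
T = 2π √((8.49728e+09)³ / 8.17582e+19) s
T ≈ 5.443e+05 s = 0.01725 years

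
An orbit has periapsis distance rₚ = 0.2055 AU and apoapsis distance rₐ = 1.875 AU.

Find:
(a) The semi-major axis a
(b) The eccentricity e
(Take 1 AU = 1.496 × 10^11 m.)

Convert to SI: rₚ = 0.2055 AU = 3.07428e+10 m; rₐ = 1.875 AU = 2.805e+11 m.
(a) a = (rₚ + rₐ) / 2 = (3.07428e+10 + 2.805e+11) / 2 ≈ 1.556e+11 m = 1.04 AU.
(b) e = (rₐ − rₚ) / (rₐ + rₚ) = (2.805e+11 − 3.07428e+10) / (2.805e+11 + 3.07428e+10) ≈ 0.8025.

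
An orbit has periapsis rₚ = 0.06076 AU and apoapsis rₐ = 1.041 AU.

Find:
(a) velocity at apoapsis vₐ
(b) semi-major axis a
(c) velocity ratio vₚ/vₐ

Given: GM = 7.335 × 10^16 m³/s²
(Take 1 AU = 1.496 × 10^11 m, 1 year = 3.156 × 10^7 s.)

Convert to SI: rₚ = 0.06076 AU = 9.0897e+09 m; rₐ = 1.041 AU = 1.55734e+11 m.
(a) With a = (rₚ + rₐ)/2 = 8.24116e+10 m, vₐ = √(GM (2/rₐ − 1/a)) = √(7.335e+16 · (2/1.55734e+11 − 1/8.24116e+10)) m/s ≈ 227.9 m/s
(b) a = (rₚ + rₐ)/2 = (9.0897e+09 + 1.55734e+11)/2 ≈ 8.241e+10 m
(c) Conservation of angular momentum (rₚvₚ = rₐvₐ) gives vₚ/vₐ = rₐ/rₚ = 1.55734e+11/9.0897e+09 ≈ 17.13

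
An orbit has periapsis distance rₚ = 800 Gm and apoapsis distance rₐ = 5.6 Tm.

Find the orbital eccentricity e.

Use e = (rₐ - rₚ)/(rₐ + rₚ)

Convert to SI: rₚ = 800 Gm = 8e+11 m; rₐ = 5.6 Tm = 5.6e+12 m.
e = (rₐ − rₚ) / (rₐ + rₚ).
e = (5.6e+12 − 8e+11) / (5.6e+12 + 8e+11) = 4.8e+12 / 6.4e+12 ≈ 0.75.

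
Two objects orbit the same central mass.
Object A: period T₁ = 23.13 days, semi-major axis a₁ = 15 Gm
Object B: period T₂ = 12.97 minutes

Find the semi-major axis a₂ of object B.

Convert to SI: T₁ = 23.13 days = 1.99843e+06 s; a₁ = 15 Gm = 1.5e+10 m; T₂ = 12.97 minutes = 778.2 s.
Kepler's third law: (T₁/T₂)² = (a₁/a₂)³ ⇒ a₂ = a₁ · (T₂/T₁)^(2/3).
T₂/T₁ = 778.2 / 1.99843e+06 = 0.000389405.
a₂ = 1.5e+10 · (0.000389405)^(2/3) m ≈ 7.999e+07 m = 79.99 Mm.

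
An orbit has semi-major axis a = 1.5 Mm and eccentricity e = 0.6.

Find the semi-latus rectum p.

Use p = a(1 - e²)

Convert to SI: a = 1.5 Mm = 1.5e+06 m.
p = a (1 − e²).
p = 1.5e+06 · (1 − (0.6)²) = 1.5e+06 · 0.64 ≈ 9.6e+05 m = 960 km.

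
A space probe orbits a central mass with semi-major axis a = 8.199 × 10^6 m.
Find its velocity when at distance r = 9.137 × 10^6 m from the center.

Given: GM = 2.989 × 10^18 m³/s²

Vis-viva: v = √(GM · (2/r − 1/a)).
2/r − 1/a = 2/9.137e+06 − 1/8.199e+06 = 9.69241e-08 m⁻¹.
v = √(2.989e+18 · 9.69241e-08) m/s ≈ 5.382e+05 m/s = 538.2 km/s.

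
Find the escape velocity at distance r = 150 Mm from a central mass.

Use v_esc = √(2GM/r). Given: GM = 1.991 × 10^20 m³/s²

Convert to SI: r = 150 Mm = 1.5e+08 m.
Escape velocity comes from setting total energy to zero: ½v² − GM/r = 0 ⇒ v_esc = √(2GM / r).
v_esc = √(2 · 1.991e+20 / 1.5e+08) m/s ≈ 1.629e+06 m/s = 1629 km/s.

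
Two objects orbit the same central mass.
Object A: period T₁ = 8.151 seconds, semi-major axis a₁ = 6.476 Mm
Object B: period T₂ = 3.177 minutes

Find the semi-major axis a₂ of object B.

Convert to SI: a₁ = 6.476 Mm = 6.476e+06 m; T₂ = 3.177 minutes = 190.62 s.
Kepler's third law: (T₁/T₂)² = (a₁/a₂)³ ⇒ a₂ = a₁ · (T₂/T₁)^(2/3).
T₂/T₁ = 190.62 / 8.151 = 23.3861.
a₂ = 6.476e+06 · (23.3861)^(2/3) m ≈ 5.296e+07 m = 52.96 Mm.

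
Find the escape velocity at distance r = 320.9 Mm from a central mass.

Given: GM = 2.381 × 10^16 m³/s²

Convert to SI: r = 320.9 Mm = 3.209e+08 m.
Escape velocity comes from setting total energy to zero: ½v² − GM/r = 0 ⇒ v_esc = √(2GM / r).
v_esc = √(2 · 2.381e+16 / 3.209e+08) m/s ≈ 1.218e+04 m/s = 12.18 km/s.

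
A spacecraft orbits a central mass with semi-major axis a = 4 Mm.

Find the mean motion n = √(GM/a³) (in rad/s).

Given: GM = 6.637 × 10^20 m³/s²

Convert to SI: a = 4 Mm = 4e+06 m.
n = √(GM / a³).
n = √(6.637e+20 / (4e+06)³) rad/s ≈ 3.22 rad/s.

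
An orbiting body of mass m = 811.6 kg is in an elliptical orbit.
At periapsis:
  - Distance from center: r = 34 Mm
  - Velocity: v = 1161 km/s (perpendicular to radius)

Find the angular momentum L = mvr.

Convert to SI: r = 34 Mm = 3.4e+07 m; v = 1161 km/s = 1.161e+06 m/s.
Since v is perpendicular to r, L = m · v · r.
L = 811.6 · 1.161e+06 · 3.4e+07 kg·m²/s ≈ 3.204e+16 kg·m²/s.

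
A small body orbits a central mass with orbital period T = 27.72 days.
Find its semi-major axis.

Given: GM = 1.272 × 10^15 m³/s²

Convert to SI: T = 27.72 days = 2.39501e+06 s.
Invert Kepler's third law: a = (GM · T² / (4π²))^(1/3).
Substituting T = 2.39501e+06 s and GM = 1.272e+15 m³/s²:
a = (1.272e+15 · (2.39501e+06)² / (4π²))^(1/3) m
a ≈ 5.696e+08 m = 5.696 × 10^8 m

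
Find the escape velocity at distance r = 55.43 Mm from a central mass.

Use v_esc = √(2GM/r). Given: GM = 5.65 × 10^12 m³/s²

Convert to SI: r = 55.43 Mm = 5.543e+07 m.
Escape velocity comes from setting total energy to zero: ½v² − GM/r = 0 ⇒ v_esc = √(2GM / r).
v_esc = √(2 · 5.65e+12 / 5.543e+07) m/s ≈ 451.5 m/s = 451.5 m/s.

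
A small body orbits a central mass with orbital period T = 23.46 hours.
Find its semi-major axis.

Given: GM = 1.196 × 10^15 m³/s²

Convert to SI: T = 23.46 hours = 84456 s.
Invert Kepler's third law: a = (GM · T² / (4π²))^(1/3).
Substituting T = 84456 s and GM = 1.196e+15 m³/s²:
a = (1.196e+15 · (84456)² / (4π²))^(1/3) m
a ≈ 6.001e+07 m = 60.01 Mm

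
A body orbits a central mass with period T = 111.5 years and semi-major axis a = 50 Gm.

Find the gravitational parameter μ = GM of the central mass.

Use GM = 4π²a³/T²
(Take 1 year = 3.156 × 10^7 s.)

Convert to SI: T = 111.5 years = 3.51894e+09 s; a = 50 Gm = 5e+10 m.
GM = 4π² · a³ / T².
GM = 4π² · (5e+10)³ / (3.51894e+09)² m³/s² ≈ 3.985e+14 m³/s² = 3.985 × 10^14 m³/s².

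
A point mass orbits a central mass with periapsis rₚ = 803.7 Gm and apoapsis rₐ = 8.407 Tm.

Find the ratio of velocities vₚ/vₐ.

Convert to SI: rₚ = 803.7 Gm = 8.037e+11 m; rₐ = 8.407 Tm = 8.407e+12 m.
Conservation of angular momentum gives rₚvₚ = rₐvₐ, so vₚ/vₐ = rₐ/rₚ.
vₚ/vₐ = 8.407e+12 / 8.037e+11 ≈ 10.46.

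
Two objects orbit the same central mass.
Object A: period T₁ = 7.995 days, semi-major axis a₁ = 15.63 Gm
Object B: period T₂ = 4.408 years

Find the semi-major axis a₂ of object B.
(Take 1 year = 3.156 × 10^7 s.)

Convert to SI: T₁ = 7.995 days = 690768 s; a₁ = 15.63 Gm = 1.563e+10 m; T₂ = 4.408 years = 1.39116e+08 s.
Kepler's third law: (T₁/T₂)² = (a₁/a₂)³ ⇒ a₂ = a₁ · (T₂/T₁)^(2/3).
T₂/T₁ = 1.39116e+08 / 690768 = 201.394.
a₂ = 1.563e+10 · (201.394)^(2/3) m ≈ 5.37e+11 m = 537 Gm.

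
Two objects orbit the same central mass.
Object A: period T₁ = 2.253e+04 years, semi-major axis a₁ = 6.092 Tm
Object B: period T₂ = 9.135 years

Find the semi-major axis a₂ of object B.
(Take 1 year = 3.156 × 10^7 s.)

Convert to SI: T₁ = 2.253e+04 years = 7.11047e+11 s; a₁ = 6.092 Tm = 6.092e+12 m; T₂ = 9.135 years = 2.88301e+08 s.
Kepler's third law: (T₁/T₂)² = (a₁/a₂)³ ⇒ a₂ = a₁ · (T₂/T₁)^(2/3).
T₂/T₁ = 2.88301e+08 / 7.11047e+11 = 0.000405459.
a₂ = 6.092e+12 · (0.000405459)^(2/3) m ≈ 3.337e+10 m = 33.37 Gm.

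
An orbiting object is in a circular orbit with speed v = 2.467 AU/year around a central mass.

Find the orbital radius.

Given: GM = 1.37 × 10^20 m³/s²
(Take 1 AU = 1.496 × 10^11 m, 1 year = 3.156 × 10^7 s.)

Convert to SI: v = 2.467 AU/year = 11694 m/s.
For a circular orbit, v² = GM / r, so r = GM / v².
r = 1.37e+20 / (11694)² m ≈ 1.002e+12 m = 6.697 AU.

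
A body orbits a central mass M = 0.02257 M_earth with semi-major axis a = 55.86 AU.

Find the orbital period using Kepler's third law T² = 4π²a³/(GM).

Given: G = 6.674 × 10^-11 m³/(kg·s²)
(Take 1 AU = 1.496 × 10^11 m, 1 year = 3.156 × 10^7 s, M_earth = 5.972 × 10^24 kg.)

Convert to SI: a = 55.86 AU = 8.35666e+12 m; M = 0.02257 M_earth = 1.34788e+23 kg.
GM = G · M = 6.674e-11 · 1.34788e+23 = 8.99575e+12 m³/s².
Kepler's third law: T = 2π √(a³ / GM).
Substituting a = 8.35666e+12 m and GM = 8.99575e+12 m³/s²:
T = 2π √((8.35666e+12)³ / 8.99575e+12) s
T ≈ 5.061e+13 s = 1.604e+06 years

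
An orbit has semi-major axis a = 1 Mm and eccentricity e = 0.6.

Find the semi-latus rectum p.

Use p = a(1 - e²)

Convert to SI: a = 1 Mm = 1e+06 m.
p = a (1 − e²).
p = 1e+06 · (1 − (0.6)²) = 1e+06 · 0.64 ≈ 6.4e+05 m = 640 km.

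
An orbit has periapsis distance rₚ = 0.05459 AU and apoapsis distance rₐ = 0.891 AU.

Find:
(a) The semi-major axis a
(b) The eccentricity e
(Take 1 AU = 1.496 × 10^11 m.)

Convert to SI: rₚ = 0.05459 AU = 8.16666e+09 m; rₐ = 0.891 AU = 1.33294e+11 m.
(a) a = (rₚ + rₐ) / 2 = (8.16666e+09 + 1.33294e+11) / 2 ≈ 7.073e+10 m = 0.4728 AU.
(b) e = (rₐ − rₚ) / (rₐ + rₚ) = (1.33294e+11 − 8.16666e+09) / (1.33294e+11 + 8.16666e+09) ≈ 0.8845.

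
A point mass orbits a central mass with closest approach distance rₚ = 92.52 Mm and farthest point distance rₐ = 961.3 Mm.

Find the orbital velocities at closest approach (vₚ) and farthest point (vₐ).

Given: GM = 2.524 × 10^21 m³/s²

Convert to SI: rₚ = 92.52 Mm = 9.252e+07 m; rₐ = 961.3 Mm = 9.613e+08 m.
Use the vis-viva equation v² = GM(2/r − 1/a) with a = (rₚ + rₐ)/2 = (9.252e+07 + 9.613e+08)/2 = 5.2691e+08 m.
vₚ = √(GM · (2/rₚ − 1/a)) = √(2.524e+21 · (2/9.252e+07 − 1/5.2691e+08)) m/s ≈ 7.055e+06 m/s = 7055 km/s.
vₐ = √(GM · (2/rₐ − 1/a)) = √(2.524e+21 · (2/9.613e+08 − 1/5.2691e+08)) m/s ≈ 6.79e+05 m/s = 679 km/s.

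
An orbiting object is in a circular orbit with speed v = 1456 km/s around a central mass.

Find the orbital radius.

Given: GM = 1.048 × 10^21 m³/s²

Convert to SI: v = 1456 km/s = 1.456e+06 m/s.
For a circular orbit, v² = GM / r, so r = GM / v².
r = 1.048e+21 / (1.456e+06)² m ≈ 4.944e+08 m = 494.4 Mm.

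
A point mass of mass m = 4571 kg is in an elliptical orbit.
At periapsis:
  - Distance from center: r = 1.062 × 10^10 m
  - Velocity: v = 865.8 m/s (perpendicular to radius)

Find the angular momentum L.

Since v is perpendicular to r, L = m · v · r.
L = 4571 · 865.8 · 1.062e+10 kg·m²/s ≈ 4.203e+16 kg·m²/s.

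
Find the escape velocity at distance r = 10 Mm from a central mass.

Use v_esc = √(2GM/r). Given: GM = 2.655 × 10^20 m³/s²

Convert to SI: r = 10 Mm = 1e+07 m.
Escape velocity comes from setting total energy to zero: ½v² − GM/r = 0 ⇒ v_esc = √(2GM / r).
v_esc = √(2 · 2.655e+20 / 1e+07) m/s ≈ 7.287e+06 m/s = 7287 km/s.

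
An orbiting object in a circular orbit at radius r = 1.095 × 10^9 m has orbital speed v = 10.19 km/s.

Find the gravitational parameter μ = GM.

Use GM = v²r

Convert to SI: v = 10.19 km/s = 10190 m/s.
For a circular orbit v² = GM/r, so GM = v² · r.
GM = (10190)² · 1.095e+09 m³/s² ≈ 1.137e+17 m³/s² = 1.137 × 10^17 m³/s².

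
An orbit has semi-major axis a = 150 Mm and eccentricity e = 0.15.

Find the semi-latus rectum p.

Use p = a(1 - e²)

Convert to SI: a = 150 Mm = 1.5e+08 m.
p = a (1 − e²).
p = 1.5e+08 · (1 − (0.15)²) = 1.5e+08 · 0.9775 ≈ 1.466e+08 m = 146.6 Mm.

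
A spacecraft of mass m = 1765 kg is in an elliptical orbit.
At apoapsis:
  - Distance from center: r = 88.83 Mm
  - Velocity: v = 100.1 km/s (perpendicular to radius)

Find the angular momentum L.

Convert to SI: r = 88.83 Mm = 8.883e+07 m; v = 100.1 km/s = 100100 m/s.
Since v is perpendicular to r, L = m · v · r.
L = 1765 · 100100 · 8.883e+07 kg·m²/s ≈ 1.569e+16 kg·m²/s.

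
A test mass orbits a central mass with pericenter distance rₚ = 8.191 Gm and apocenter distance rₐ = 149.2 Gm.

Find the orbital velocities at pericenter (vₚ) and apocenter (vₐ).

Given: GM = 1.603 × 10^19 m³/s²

Convert to SI: rₚ = 8.191 Gm = 8.191e+09 m; rₐ = 149.2 Gm = 1.492e+11 m.
Use the vis-viva equation v² = GM(2/r − 1/a) with a = (rₚ + rₐ)/2 = (8.191e+09 + 1.492e+11)/2 = 7.86955e+10 m.
vₚ = √(GM · (2/rₚ − 1/a)) = √(1.603e+19 · (2/8.191e+09 − 1/7.86955e+10)) m/s ≈ 6.091e+04 m/s = 60.91 km/s.
vₐ = √(GM · (2/rₐ − 1/a)) = √(1.603e+19 · (2/1.492e+11 − 1/7.86955e+10)) m/s ≈ 3344 m/s = 3.344 km/s.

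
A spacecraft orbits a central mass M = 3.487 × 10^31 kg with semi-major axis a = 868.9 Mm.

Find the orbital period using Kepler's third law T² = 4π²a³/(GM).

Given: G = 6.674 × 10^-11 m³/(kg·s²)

Convert to SI: a = 868.9 Mm = 8.689e+08 m.
GM = G · M = 6.674e-11 · 3.487e+31 = 2.32722e+21 m³/s².
Kepler's third law: T = 2π √(a³ / GM).
Substituting a = 8.689e+08 m and GM = 2.32722e+21 m³/s²:
T = 2π √((8.689e+08)³ / 2.32722e+21) s
T ≈ 3336 s = 55.6 minutes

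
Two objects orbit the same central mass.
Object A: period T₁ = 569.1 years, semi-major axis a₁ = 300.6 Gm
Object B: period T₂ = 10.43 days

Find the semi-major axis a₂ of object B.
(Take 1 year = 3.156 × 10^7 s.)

Convert to SI: T₁ = 569.1 years = 1.79608e+10 s; a₁ = 300.6 Gm = 3.006e+11 m; T₂ = 10.43 days = 901152 s.
Kepler's third law: (T₁/T₂)² = (a₁/a₂)³ ⇒ a₂ = a₁ · (T₂/T₁)^(2/3).
T₂/T₁ = 901152 / 1.79608e+10 = 5.01733e-05.
a₂ = 3.006e+11 · (5.01733e-05)^(2/3) m ≈ 4.089e+08 m = 408.9 Mm.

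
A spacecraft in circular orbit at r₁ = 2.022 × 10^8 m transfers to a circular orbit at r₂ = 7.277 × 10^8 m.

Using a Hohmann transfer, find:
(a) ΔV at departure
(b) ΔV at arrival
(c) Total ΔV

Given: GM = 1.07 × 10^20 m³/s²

Transfer semi-major axis: a_t = (r₁ + r₂)/2 = (2.022e+08 + 7.277e+08)/2 = 4.6495e+08 m.
Circular speeds: v₁ = √(GM/r₁) = 727447 m/s, v₂ = √(GM/r₂) = 383456 m/s.
Transfer speeds (vis-viva v² = GM(2/r − 1/a_t)): v₁ᵗ = 910069 m/s, v₂ᵗ = 252873 m/s.
(a) ΔV₁ = |v₁ᵗ − v₁| ≈ 1.826e+05 m/s = 182.6 km/s.
(b) ΔV₂ = |v₂ − v₂ᵗ| ≈ 1.306e+05 m/s = 130.6 km/s.
(c) ΔV_total = ΔV₁ + ΔV₂ ≈ 3.132e+05 m/s = 313.2 km/s.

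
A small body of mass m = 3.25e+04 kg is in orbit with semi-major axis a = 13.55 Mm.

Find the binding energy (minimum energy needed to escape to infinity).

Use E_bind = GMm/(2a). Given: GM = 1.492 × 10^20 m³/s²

Convert to SI: a = 13.55 Mm = 1.355e+07 m.
Total orbital energy is E = −GMm/(2a); binding energy is E_bind = −E = GMm/(2a).
E_bind = 1.492e+20 · 3.25e+04 / (2 · 1.355e+07) J ≈ 1.789e+17 J = 178.9 PJ.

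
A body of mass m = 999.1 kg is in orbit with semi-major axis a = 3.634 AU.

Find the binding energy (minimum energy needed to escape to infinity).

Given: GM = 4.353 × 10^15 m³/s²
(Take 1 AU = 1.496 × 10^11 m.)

Convert to SI: a = 3.634 AU = 5.43646e+11 m.
Total orbital energy is E = −GMm/(2a); binding energy is E_bind = −E = GMm/(2a).
E_bind = 4.353e+15 · 999.1 / (2 · 5.43646e+11) J ≈ 4e+06 J = 4 MJ.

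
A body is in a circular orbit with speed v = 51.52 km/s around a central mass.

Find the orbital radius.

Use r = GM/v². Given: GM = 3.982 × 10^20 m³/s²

Convert to SI: v = 51.52 km/s = 51520 m/s.
For a circular orbit, v² = GM / r, so r = GM / v².
r = 3.982e+20 / (51520)² m ≈ 1.5e+11 m = 150 Gm.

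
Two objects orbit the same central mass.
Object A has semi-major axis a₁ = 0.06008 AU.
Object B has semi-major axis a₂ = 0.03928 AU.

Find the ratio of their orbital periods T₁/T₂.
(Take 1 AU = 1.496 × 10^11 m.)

Convert to SI: a₁ = 0.06008 AU = 8.98797e+09 m; a₂ = 0.03928 AU = 5.87629e+09 m.
From Kepler's third law, (T₁/T₂)² = (a₁/a₂)³, so T₁/T₂ = (a₁/a₂)^(3/2).
a₁/a₂ = 8.98797e+09 / 5.87629e+09 = 1.52953.
T₁/T₂ = (1.52953)^(3/2) ≈ 1.892.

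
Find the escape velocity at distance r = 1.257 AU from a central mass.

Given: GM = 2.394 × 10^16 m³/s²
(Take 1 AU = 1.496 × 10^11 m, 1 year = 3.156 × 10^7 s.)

Convert to SI: r = 1.257 AU = 1.88047e+11 m.
Escape velocity comes from setting total energy to zero: ½v² − GM/r = 0 ⇒ v_esc = √(2GM / r).
v_esc = √(2 · 2.394e+16 / 1.88047e+11) m/s ≈ 504.6 m/s = 0.1065 AU/year.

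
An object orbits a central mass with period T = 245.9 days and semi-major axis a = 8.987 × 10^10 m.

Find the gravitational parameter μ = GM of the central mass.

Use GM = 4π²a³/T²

Convert to SI: T = 245.9 days = 2.12458e+07 s.
GM = 4π² · a³ / T².
GM = 4π² · (8.987e+10)³ / (2.12458e+07)² m³/s² ≈ 6.348e+19 m³/s² = 6.348 × 10^19 m³/s².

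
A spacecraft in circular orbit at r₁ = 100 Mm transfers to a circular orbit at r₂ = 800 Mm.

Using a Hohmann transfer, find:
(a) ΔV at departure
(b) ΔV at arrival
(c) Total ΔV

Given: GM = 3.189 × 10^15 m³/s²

Convert to SI: r₁ = 100 Mm = 1e+08 m; r₂ = 800 Mm = 8e+08 m.
Transfer semi-major axis: a_t = (r₁ + r₂)/2 = (1e+08 + 8e+08)/2 = 4.5e+08 m.
Circular speeds: v₁ = √(GM/r₁) = 5647.12 m/s, v₂ = √(GM/r₂) = 1996.56 m/s.
Transfer speeds (vis-viva v² = GM(2/r − 1/a_t)): v₁ᵗ = 7529.5 m/s, v₂ᵗ = 941.187 m/s.
(a) ΔV₁ = |v₁ᵗ − v₁| ≈ 1882 m/s = 1.882 km/s.
(b) ΔV₂ = |v₂ − v₂ᵗ| ≈ 1055 m/s = 1.055 km/s.
(c) ΔV_total = ΔV₁ + ΔV₂ ≈ 2938 m/s = 2.938 km/s.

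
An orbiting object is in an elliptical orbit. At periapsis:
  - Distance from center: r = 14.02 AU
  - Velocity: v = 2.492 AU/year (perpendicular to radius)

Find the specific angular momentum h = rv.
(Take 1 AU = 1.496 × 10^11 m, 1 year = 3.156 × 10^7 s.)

Convert to SI: r = 14.02 AU = 2.09739e+12 m; v = 2.492 AU/year = 11812.5 m/s.
With v perpendicular to r, h = r · v.
h = 2.09739e+12 · 11812.5 m²/s ≈ 2.478e+16 m²/s.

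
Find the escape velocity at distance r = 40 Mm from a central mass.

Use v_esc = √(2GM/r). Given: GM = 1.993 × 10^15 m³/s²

Convert to SI: r = 40 Mm = 4e+07 m.
Escape velocity comes from setting total energy to zero: ½v² − GM/r = 0 ⇒ v_esc = √(2GM / r).
v_esc = √(2 · 1.993e+15 / 4e+07) m/s ≈ 9982 m/s = 9.982 km/s.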